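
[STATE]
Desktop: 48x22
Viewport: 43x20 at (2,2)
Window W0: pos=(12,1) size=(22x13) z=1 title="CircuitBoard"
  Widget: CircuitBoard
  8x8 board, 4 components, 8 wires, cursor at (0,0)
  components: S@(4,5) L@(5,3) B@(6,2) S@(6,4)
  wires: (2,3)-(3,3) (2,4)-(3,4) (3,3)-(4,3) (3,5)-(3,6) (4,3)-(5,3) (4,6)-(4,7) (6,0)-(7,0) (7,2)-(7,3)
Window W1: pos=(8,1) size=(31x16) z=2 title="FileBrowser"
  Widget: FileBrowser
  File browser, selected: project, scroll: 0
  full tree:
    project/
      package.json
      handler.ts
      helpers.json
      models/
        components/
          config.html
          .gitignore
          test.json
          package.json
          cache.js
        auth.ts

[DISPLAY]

      ┃ FileBrowser                 ┃      
      ┠─────────────────────────────┨      
      ┃> [-] project/               ┃      
      ┃    package.json             ┃      
      ┃    handler.ts               ┃      
      ┃    helpers.json             ┃      
      ┃    [+] models/              ┃      
      ┃                             ┃      
      ┃                             ┃      
      ┃                             ┃      
      ┃                             ┃      
      ┃                             ┃      
      ┃                             ┃      
      ┃                             ┃      
      ┗━━━━━━━━━━━━━━━━━━━━━━━━━━━━━┛      
                                           
                                           
                                           
                                           
                                           


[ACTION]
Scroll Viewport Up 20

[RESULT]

                                           
      ┏━━━━━━━━━━━━━━━━━━━━━━━━━━━━━┓      
      ┃ FileBrowser                 ┃      
      ┠─────────────────────────────┨      
      ┃> [-] project/               ┃      
      ┃    package.json             ┃      
      ┃    handler.ts               ┃      
      ┃    helpers.json             ┃      
      ┃    [+] models/              ┃      
      ┃                             ┃      
      ┃                             ┃      
      ┃                             ┃      
      ┃                             ┃      
      ┃                             ┃      
      ┃                             ┃      
      ┃                             ┃      
      ┗━━━━━━━━━━━━━━━━━━━━━━━━━━━━━┛      
                                           
                                           
                                           


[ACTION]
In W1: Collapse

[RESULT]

                                           
      ┏━━━━━━━━━━━━━━━━━━━━━━━━━━━━━┓      
      ┃ FileBrowser                 ┃      
      ┠─────────────────────────────┨      
      ┃> [+] project/               ┃      
      ┃                             ┃      
      ┃                             ┃      
      ┃                             ┃      
      ┃                             ┃      
      ┃                             ┃      
      ┃                             ┃      
      ┃                             ┃      
      ┃                             ┃      
      ┃                             ┃      
      ┃                             ┃      
      ┃                             ┃      
      ┗━━━━━━━━━━━━━━━━━━━━━━━━━━━━━┛      
                                           
                                           
                                           


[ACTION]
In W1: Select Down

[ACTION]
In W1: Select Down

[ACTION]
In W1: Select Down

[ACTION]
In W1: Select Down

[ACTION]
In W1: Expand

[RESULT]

                                           
      ┏━━━━━━━━━━━━━━━━━━━━━━━━━━━━━┓      
      ┃ FileBrowser                 ┃      
      ┠─────────────────────────────┨      
      ┃> [-] project/               ┃      
      ┃    package.json             ┃      
      ┃    handler.ts               ┃      
      ┃    helpers.json             ┃      
      ┃    [+] models/              ┃      
      ┃                             ┃      
      ┃                             ┃      
      ┃                             ┃      
      ┃                             ┃      
      ┃                             ┃      
      ┃                             ┃      
      ┃                             ┃      
      ┗━━━━━━━━━━━━━━━━━━━━━━━━━━━━━┛      
                                           
                                           
                                           


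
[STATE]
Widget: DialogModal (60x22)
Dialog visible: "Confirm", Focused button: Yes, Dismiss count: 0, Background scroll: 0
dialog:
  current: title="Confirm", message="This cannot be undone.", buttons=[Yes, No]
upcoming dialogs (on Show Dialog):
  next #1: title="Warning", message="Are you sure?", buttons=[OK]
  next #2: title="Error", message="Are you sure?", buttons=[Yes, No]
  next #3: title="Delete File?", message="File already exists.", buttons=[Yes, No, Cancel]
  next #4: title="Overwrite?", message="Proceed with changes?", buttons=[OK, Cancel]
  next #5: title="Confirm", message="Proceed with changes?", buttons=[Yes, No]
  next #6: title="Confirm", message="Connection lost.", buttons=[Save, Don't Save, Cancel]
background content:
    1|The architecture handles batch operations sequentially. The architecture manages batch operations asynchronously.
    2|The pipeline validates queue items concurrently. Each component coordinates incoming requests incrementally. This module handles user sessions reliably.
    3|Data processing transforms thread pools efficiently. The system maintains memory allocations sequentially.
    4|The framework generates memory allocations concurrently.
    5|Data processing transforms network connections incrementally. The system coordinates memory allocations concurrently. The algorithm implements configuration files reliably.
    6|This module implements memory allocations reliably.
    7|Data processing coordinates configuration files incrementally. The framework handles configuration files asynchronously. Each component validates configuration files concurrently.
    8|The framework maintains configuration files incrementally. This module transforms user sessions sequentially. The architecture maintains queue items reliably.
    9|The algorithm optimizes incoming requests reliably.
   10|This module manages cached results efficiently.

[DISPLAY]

The architecture handles batch operations sequentially. The 
The pipeline validates queue items concurrently. Each compon
Data processing transforms thread pools efficiently. The sys
The framework generates memory allocations concurrently.    
Data processing transforms network connections incrementally
This module implements memory allocations reliably.         
Data processing coordinates configuration files incrementall
The framework maintains configuration files incrementally. T
The algorithm opt┌────────────────────────┐eliably.         
This module manag│        Confirm         │tly.             
                 │ This cannot be undone. │                 
                 │       [Yes]  No        │                 
                 └────────────────────────┘                 
                                                            
                                                            
                                                            
                                                            
                                                            
                                                            
                                                            
                                                            
                                                            


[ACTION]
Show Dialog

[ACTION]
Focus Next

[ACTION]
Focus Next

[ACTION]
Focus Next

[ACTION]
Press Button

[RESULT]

The architecture handles batch operations sequentially. The 
The pipeline validates queue items concurrently. Each compon
Data processing transforms thread pools efficiently. The sys
The framework generates memory allocations concurrently.    
Data processing transforms network connections incrementally
This module implements memory allocations reliably.         
Data processing coordinates configuration files incrementall
The framework maintains configuration files incrementally. T
The algorithm optimizes incoming requests reliably.         
This module manages cached results efficiently.             
                                                            
                                                            
                                                            
                                                            
                                                            
                                                            
                                                            
                                                            
                                                            
                                                            
                                                            
                                                            


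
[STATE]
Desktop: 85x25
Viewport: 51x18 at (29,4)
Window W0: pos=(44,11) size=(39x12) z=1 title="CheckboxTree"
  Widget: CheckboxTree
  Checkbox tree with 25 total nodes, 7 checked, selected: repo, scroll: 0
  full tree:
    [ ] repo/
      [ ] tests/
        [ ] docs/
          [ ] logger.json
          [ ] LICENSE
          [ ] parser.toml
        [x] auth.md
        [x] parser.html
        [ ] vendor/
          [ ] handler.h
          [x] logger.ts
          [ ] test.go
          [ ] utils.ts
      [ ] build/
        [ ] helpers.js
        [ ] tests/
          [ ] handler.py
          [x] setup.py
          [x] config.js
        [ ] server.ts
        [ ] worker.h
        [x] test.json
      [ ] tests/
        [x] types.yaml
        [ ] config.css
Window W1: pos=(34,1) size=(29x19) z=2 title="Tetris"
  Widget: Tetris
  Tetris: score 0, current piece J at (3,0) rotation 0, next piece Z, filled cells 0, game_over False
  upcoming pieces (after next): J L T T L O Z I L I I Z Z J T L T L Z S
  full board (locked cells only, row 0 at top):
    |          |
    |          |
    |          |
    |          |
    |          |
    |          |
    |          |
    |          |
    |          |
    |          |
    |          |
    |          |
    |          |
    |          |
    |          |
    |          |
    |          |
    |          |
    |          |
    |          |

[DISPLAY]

     ┃          │Next:           ┃                 
     ┃          │▓▓              ┃                 
     ┃          │ ▓▓             ┃                 
     ┃          │                ┃                 
     ┃          │                ┃                 
     ┃          │                ┃                 
     ┃          │Score:          ┃                 
     ┃          │0               ┃━━━━━━━━━━━━━━━━━
     ┃          │                ┃                 
     ┃          │                ┃─────────────────
     ┃          │                ┃                 
     ┃          │                ┃                 
     ┃          │                ┃                 
     ┃          │                ┃json             
     ┃          │                ┃                 
     ┗━━━━━━━━━━━━━━━━━━━━━━━━━━━┛toml             
               ┃     [x] auth.md                   
               ┃     [x] parser.html               


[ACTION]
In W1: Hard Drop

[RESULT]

     ┃          │Next:           ┃                 
     ┃          │█               ┃                 
     ┃          │███             ┃                 
     ┃          │                ┃                 
     ┃          │                ┃                 
     ┃          │                ┃                 
     ┃          │Score:          ┃                 
     ┃          │0               ┃━━━━━━━━━━━━━━━━━
     ┃          │                ┃                 
     ┃          │                ┃─────────────────
     ┃          │                ┃                 
     ┃          │                ┃                 
     ┃          │                ┃                 
     ┃   █      │                ┃json             
     ┃   ███    │                ┃                 
     ┗━━━━━━━━━━━━━━━━━━━━━━━━━━━┛toml             
               ┃     [x] auth.md                   
               ┃     [x] parser.html               


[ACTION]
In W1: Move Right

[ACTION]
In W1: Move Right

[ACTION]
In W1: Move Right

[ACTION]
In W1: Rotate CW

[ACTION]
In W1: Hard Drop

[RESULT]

     ┃          │Next:           ┃                 
     ┃          │  ▒             ┃                 
     ┃          │▒▒▒             ┃                 
     ┃          │                ┃                 
     ┃          │                ┃                 
     ┃          │                ┃                 
     ┃          │Score:          ┃                 
     ┃          │0               ┃━━━━━━━━━━━━━━━━━
     ┃          │                ┃                 
     ┃          │                ┃─────────────────
     ┃          │                ┃                 
     ┃          │                ┃                 
     ┃       ▓  │                ┃                 
     ┃   █  ▓▓  │                ┃json             
     ┃   ███▓   │                ┃                 
     ┗━━━━━━━━━━━━━━━━━━━━━━━━━━━┛toml             
               ┃     [x] auth.md                   
               ┃     [x] parser.html               


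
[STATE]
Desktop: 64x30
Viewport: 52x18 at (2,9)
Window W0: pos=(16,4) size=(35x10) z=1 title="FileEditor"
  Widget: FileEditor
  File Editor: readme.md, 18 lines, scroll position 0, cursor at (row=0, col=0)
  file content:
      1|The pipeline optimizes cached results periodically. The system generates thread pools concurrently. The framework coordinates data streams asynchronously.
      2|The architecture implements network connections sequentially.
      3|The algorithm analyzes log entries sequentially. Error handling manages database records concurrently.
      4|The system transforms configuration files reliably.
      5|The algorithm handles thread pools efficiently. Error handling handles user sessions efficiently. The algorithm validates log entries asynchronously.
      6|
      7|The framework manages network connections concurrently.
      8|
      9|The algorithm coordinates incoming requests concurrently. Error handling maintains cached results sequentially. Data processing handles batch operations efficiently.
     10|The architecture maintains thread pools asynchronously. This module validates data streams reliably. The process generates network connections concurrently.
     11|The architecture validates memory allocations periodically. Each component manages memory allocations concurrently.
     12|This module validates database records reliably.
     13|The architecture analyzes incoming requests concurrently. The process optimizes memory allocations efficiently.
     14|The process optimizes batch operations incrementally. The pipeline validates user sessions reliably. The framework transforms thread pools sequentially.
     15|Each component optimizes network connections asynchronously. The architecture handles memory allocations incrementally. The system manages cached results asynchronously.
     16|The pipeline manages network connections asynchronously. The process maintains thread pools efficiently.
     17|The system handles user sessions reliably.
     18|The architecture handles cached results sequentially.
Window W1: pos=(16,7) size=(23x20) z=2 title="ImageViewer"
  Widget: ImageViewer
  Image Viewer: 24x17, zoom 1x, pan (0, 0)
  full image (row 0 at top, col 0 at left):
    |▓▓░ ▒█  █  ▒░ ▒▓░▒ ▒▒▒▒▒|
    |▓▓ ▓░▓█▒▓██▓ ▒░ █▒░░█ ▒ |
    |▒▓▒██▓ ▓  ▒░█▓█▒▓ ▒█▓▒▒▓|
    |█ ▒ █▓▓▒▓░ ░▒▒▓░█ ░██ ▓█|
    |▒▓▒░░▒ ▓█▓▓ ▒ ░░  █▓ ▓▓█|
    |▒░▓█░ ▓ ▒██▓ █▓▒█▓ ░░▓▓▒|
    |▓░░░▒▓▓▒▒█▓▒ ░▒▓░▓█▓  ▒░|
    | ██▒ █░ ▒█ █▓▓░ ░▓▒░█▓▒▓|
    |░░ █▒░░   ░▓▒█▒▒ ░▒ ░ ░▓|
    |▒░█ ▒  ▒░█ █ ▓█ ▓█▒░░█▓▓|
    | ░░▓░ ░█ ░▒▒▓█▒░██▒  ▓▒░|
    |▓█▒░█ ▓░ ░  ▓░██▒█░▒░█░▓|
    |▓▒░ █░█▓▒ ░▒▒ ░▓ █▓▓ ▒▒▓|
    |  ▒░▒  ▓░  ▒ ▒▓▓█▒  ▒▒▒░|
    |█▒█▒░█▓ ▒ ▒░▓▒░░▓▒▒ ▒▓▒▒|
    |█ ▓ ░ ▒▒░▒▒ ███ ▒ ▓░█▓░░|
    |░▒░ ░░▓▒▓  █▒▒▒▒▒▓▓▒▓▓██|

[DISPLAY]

              ┠─────────────────────┨ log entri░┃   
              ┃▓▓░ ▒█  █  ▒░ ▒▓░▒ ▒▒┃configurat░┃   
              ┃▓▓ ▓░▓█▒▓██▓ ▒░ █▒░░█┃thread poo░┃   
              ┃▒▓▒██▓ ▓  ▒░█▓█▒▓ ▒█▓┃          ▼┃   
              ┃█ ▒ █▓▓▒▓░ ░▒▒▓░█ ░██┃━━━━━━━━━━━┛   
              ┃▒▓▒░░▒ ▓█▓▓ ▒ ░░  █▓ ┃               
              ┃▒░▓█░ ▓ ▒██▓ █▓▒█▓ ░░┃               
              ┃▓░░░▒▓▓▒▒█▓▒ ░▒▓░▓█▓ ┃               
              ┃ ██▒ █░ ▒█ █▓▓░ ░▓▒░█┃               
              ┃░░ █▒░░   ░▓▒█▒▒ ░▒ ░┃               
              ┃▒░█ ▒  ▒░█ █ ▓█ ▓█▒░░┃               
              ┃ ░░▓░ ░█ ░▒▒▓█▒░██▒  ┃               
              ┃▓█▒░█ ▓░ ░  ▓░██▒█░▒░┃               
              ┃▓▒░ █░█▓▒ ░▒▒ ░▓ █▓▓ ┃               
              ┃  ▒░▒  ▓░  ▒ ▒▓▓█▒  ▒┃               
              ┃█▒█▒░█▓ ▒ ▒░▓▒░░▓▒▒ ▒┃               
              ┃█ ▓ ░ ▒▒░▒▒ ███ ▒ ▓░█┃               
              ┗━━━━━━━━━━━━━━━━━━━━━┛               


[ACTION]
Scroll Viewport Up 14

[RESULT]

                                                    
                                                    
                                                    
                                                    
              ┏━━━━━━━━━━━━━━━━━━━━━━━━━━━━━━━━━┓   
              ┃ FileEditor                      ┃   
              ┠─────────────────────────────────┨   
              ┏━━━━━━━━━━━━━━━━━━━━━┓ cached re▲┃   
              ┃ ImageViewer         ┃ments netw█┃   
              ┠─────────────────────┨ log entri░┃   
              ┃▓▓░ ▒█  █  ▒░ ▒▓░▒ ▒▒┃configurat░┃   
              ┃▓▓ ▓░▓█▒▓██▓ ▒░ █▒░░█┃thread poo░┃   
              ┃▒▓▒██▓ ▓  ▒░█▓█▒▓ ▒█▓┃          ▼┃   
              ┃█ ▒ █▓▓▒▓░ ░▒▒▓░█ ░██┃━━━━━━━━━━━┛   
              ┃▒▓▒░░▒ ▓█▓▓ ▒ ░░  █▓ ┃               
              ┃▒░▓█░ ▓ ▒██▓ █▓▒█▓ ░░┃               
              ┃▓░░░▒▓▓▒▒█▓▒ ░▒▓░▓█▓ ┃               
              ┃ ██▒ █░ ▒█ █▓▓░ ░▓▒░█┃               


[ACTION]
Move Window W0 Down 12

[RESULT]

                                                    
                                                    
                                                    
                                                    
                                                    
                                                    
                                                    
              ┏━━━━━━━━━━━━━━━━━━━━━┓               
              ┃ ImageViewer         ┃               
              ┠─────────────────────┨               
              ┃▓▓░ ▒█  █  ▒░ ▒▓░▒ ▒▒┃               
              ┃▓▓ ▓░▓█▒▓██▓ ▒░ █▒░░█┃               
              ┃▒▓▒██▓ ▓  ▒░█▓█▒▓ ▒█▓┃               
              ┃█ ▒ █▓▓▒▓░ ░▒▒▓░█ ░██┃               
              ┃▒▓▒░░▒ ▓█▓▓ ▒ ░░  █▓ ┃               
              ┃▒░▓█░ ▓ ▒██▓ █▓▒█▓ ░░┃               
              ┃▓░░░▒▓▓▒▒█▓▒ ░▒▓░▓█▓ ┃━━━━━━━━━━━┓   
              ┃ ██▒ █░ ▒█ █▓▓░ ░▓▒░█┃           ┃   


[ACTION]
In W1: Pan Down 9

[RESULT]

                                                    
                                                    
                                                    
                                                    
                                                    
                                                    
                                                    
              ┏━━━━━━━━━━━━━━━━━━━━━┓               
              ┃ ImageViewer         ┃               
              ┠─────────────────────┨               
              ┃▒░█ ▒  ▒░█ █ ▓█ ▓█▒░░┃               
              ┃ ░░▓░ ░█ ░▒▒▓█▒░██▒  ┃               
              ┃▓█▒░█ ▓░ ░  ▓░██▒█░▒░┃               
              ┃▓▒░ █░█▓▒ ░▒▒ ░▓ █▓▓ ┃               
              ┃  ▒░▒  ▓░  ▒ ▒▓▓█▒  ▒┃               
              ┃█▒█▒░█▓ ▒ ▒░▓▒░░▓▒▒ ▒┃               
              ┃█ ▓ ░ ▒▒░▒▒ ███ ▒ ▓░█┃━━━━━━━━━━━┓   
              ┃░▒░ ░░▓▒▓  █▒▒▒▒▒▓▓▒▓┃           ┃   


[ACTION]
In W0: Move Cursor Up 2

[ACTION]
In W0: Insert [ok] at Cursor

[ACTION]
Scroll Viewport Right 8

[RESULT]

                                                    
                                                    
                                                    
                                                    
                                                    
                                                    
                                                    
      ┏━━━━━━━━━━━━━━━━━━━━━┓                       
      ┃ ImageViewer         ┃                       
      ┠─────────────────────┨                       
      ┃▒░█ ▒  ▒░█ █ ▓█ ▓█▒░░┃                       
      ┃ ░░▓░ ░█ ░▒▒▓█▒░██▒  ┃                       
      ┃▓█▒░█ ▓░ ░  ▓░██▒█░▒░┃                       
      ┃▓▒░ █░█▓▒ ░▒▒ ░▓ █▓▓ ┃                       
      ┃  ▒░▒  ▓░  ▒ ▒▓▓█▒  ▒┃                       
      ┃█▒█▒░█▓ ▒ ▒░▓▒░░▓▒▒ ▒┃                       
      ┃█ ▓ ░ ▒▒░▒▒ ███ ▒ ▓░█┃━━━━━━━━━━━┓           
      ┃░▒░ ░░▓▒▓  █▒▒▒▒▒▓▓▒▓┃           ┃           


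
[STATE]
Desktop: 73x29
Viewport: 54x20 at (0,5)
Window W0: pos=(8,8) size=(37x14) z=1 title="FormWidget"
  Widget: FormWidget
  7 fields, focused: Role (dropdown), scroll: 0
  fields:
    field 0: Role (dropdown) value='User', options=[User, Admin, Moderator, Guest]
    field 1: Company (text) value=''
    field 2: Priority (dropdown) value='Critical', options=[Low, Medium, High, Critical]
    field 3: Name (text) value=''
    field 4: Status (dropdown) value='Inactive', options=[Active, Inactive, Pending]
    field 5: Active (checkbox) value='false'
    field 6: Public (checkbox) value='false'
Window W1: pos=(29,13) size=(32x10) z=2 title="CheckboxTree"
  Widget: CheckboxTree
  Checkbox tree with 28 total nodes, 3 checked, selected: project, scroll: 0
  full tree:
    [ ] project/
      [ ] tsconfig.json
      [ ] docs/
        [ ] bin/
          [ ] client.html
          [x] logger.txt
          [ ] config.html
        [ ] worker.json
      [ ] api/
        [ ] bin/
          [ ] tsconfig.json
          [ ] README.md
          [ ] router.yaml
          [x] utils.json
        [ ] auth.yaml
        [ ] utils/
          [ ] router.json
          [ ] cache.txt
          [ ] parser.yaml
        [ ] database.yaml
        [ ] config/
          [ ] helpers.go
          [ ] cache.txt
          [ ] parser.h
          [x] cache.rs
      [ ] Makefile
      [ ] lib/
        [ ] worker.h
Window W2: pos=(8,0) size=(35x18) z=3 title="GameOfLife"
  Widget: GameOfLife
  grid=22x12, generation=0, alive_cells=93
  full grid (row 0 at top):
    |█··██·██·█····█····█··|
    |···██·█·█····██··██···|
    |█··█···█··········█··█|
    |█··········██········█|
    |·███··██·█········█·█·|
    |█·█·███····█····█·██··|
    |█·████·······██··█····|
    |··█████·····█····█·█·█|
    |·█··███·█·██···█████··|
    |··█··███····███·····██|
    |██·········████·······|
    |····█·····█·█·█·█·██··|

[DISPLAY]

        ┃···██·█·█····██··██···           ┃           
        ┃█··█···█··········█··█           ┃           
        ┃█··········██········█           ┃           
        ┃·███··██·█········█·█·           ┃━┓         
        ┃█·█·███····█····█·██··           ┃ ┃         
        ┃█·████·······██··█····           ┃─┨         
        ┃··█████·····█····█·█·█           ┃]┃         
        ┃·█··███·█·██···█████··           ┃]┃         
        ┃··█··███····███·····██           ┃━━━━━━━━━━━
        ┃██·········████·······           ┃           
        ┃····█·····█·█·█·█·██··           ┃───────────
        ┃                                 ┃           
        ┗━━━━━━━━━━━━━━━━━━━━━━━━━━━━━━━━━┛ig.json    
        ┃                    ┃   [-] docs/            
        ┃                    ┃     [-] bin/           
        ┃                    ┃       [ ] client.html  
        ┗━━━━━━━━━━━━━━━━━━━━┃       [x] logger.txt   
                             ┗━━━━━━━━━━━━━━━━━━━━━━━━
                                                      
                                                      


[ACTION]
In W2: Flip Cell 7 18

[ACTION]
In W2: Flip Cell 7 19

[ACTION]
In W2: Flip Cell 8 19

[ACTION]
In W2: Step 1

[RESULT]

        ┃··█···█·█····██··███··           ┃           
        ┃···██··█····██···██···           ┃           
        ┃█··█··███··········███           ┃           
        ┃█·███·██··███····██·█·           ┃━┓         
        ┃█······█··········██··           ┃ ┃         
        ┃············██··█··█··           ┃─┨         
        ┃·······█···█████······           ┃]┃         
        ┃·█·········█··███·████           ┃]┃         
        ┃█·█·█··█··█·····██····           ┃━━━━━━━━━━━
        ┃·█···██············██·           ┃           
        ┃············█·██······           ┃───────────
        ┃                                 ┃           
        ┗━━━━━━━━━━━━━━━━━━━━━━━━━━━━━━━━━┛ig.json    
        ┃                    ┃   [-] docs/            
        ┃                    ┃     [-] bin/           
        ┃                    ┃       [ ] client.html  
        ┗━━━━━━━━━━━━━━━━━━━━┃       [x] logger.txt   
                             ┗━━━━━━━━━━━━━━━━━━━━━━━━
                                                      
                                                      


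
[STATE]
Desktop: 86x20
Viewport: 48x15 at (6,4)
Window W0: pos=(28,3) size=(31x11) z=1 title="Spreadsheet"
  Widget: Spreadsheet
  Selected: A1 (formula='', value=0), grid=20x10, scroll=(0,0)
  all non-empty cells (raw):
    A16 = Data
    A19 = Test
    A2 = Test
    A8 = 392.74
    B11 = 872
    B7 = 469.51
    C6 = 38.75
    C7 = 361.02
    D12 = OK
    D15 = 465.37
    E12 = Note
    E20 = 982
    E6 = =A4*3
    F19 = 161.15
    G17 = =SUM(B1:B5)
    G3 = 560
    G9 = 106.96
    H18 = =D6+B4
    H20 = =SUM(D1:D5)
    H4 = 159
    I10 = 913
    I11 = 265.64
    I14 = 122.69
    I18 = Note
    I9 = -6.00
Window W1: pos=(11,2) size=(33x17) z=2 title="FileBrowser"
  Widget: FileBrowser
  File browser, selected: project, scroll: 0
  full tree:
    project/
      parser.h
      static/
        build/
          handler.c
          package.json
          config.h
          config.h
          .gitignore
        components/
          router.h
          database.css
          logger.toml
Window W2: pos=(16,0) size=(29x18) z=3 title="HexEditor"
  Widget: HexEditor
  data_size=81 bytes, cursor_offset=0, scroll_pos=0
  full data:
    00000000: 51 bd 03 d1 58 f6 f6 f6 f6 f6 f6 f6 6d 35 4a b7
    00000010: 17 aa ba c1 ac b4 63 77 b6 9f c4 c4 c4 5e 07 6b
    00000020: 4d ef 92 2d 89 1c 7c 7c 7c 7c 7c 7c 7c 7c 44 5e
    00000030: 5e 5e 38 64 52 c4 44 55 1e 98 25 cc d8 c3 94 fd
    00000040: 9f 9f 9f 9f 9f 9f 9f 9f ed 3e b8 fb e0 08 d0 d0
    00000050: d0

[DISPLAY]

     ┠────┃00000010  17 aa ba c1 ac b4┃         
     ┃> [-┃00000020  4d ef 92 2d 89 1c┃─────────
     ┃    ┃00000030  5e 5e 38 64 52 c4┃         
     ┃    ┃00000040  9f 9f 9f 9f 9f 9f┃       C 
     ┃    ┃00000050  d0               ┃---------
     ┃    ┃                           ┃   0     
     ┃    ┃                           ┃   0     
     ┃    ┃                           ┃   0     
     ┃    ┃                           ┃   0     
     ┃    ┃                           ┃━━━━━━━━━
     ┃    ┃                           ┃         
     ┃    ┃                           ┃         
     ┃    ┃                           ┃         
     ┃    ┗━━━━━━━━━━━━━━━━━━━━━━━━━━━┛         
     ┗━━━━━━━━━━━━━━━━━━━━━━━━━━━━━━━┛          


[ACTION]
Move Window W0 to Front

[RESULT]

     ┠────┃00000010  1┃ Spreadsheet             
     ┃> [-┃00000020  4┠─────────────────────────
     ┃    ┃00000030  5┃A1:                      
     ┃    ┃00000040  9┃       A       B       C 
     ┃    ┃00000050  d┃-------------------------
     ┃    ┃           ┃  1      [0]       0     
     ┃    ┃           ┃  2 Test           0     
     ┃    ┃           ┃  3        0       0     
     ┃    ┃           ┃  4        0       0     
     ┃    ┃           ┗━━━━━━━━━━━━━━━━━━━━━━━━━
     ┃    ┃                           ┃         
     ┃    ┃                           ┃         
     ┃    ┃                           ┃         
     ┃    ┗━━━━━━━━━━━━━━━━━━━━━━━━━━━┛         
     ┗━━━━━━━━━━━━━━━━━━━━━━━━━━━━━━━┛          


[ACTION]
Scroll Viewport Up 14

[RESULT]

          ┏━━━━━━━━━━━━━━━━━━━━━━━━━━━┓         
          ┃ HexEditor                 ┃         
     ┏━━━━┠───────────────────────────┨         
     ┃ Fil┃00000000  5┏━━━━━━━━━━━━━━━━━━━━━━━━━
     ┠────┃00000010  1┃ Spreadsheet             
     ┃> [-┃00000020  4┠─────────────────────────
     ┃    ┃00000030  5┃A1:                      
     ┃    ┃00000040  9┃       A       B       C 
     ┃    ┃00000050  d┃-------------------------
     ┃    ┃           ┃  1      [0]       0     
     ┃    ┃           ┃  2 Test           0     
     ┃    ┃           ┃  3        0       0     
     ┃    ┃           ┃  4        0       0     
     ┃    ┃           ┗━━━━━━━━━━━━━━━━━━━━━━━━━
     ┃    ┃                           ┃         


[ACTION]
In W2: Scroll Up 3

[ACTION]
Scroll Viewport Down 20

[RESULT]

     ┃> [-┃00000020  4┠─────────────────────────
     ┃    ┃00000030  5┃A1:                      
     ┃    ┃00000040  9┃       A       B       C 
     ┃    ┃00000050  d┃-------------------------
     ┃    ┃           ┃  1      [0]       0     
     ┃    ┃           ┃  2 Test           0     
     ┃    ┃           ┃  3        0       0     
     ┃    ┃           ┃  4        0       0     
     ┃    ┃           ┗━━━━━━━━━━━━━━━━━━━━━━━━━
     ┃    ┃                           ┃         
     ┃    ┃                           ┃         
     ┃    ┃                           ┃         
     ┃    ┗━━━━━━━━━━━━━━━━━━━━━━━━━━━┛         
     ┗━━━━━━━━━━━━━━━━━━━━━━━━━━━━━━━┛          
                                                


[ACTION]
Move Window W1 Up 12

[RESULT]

     ┃    ┃00000020  4┠─────────────────────────
     ┃    ┃00000030  5┃A1:                      
     ┃    ┃00000040  9┃       A       B       C 
     ┃    ┃00000050  d┃-------------------------
     ┃    ┃           ┃  1      [0]       0     
     ┃    ┃           ┃  2 Test           0     
     ┃    ┃           ┃  3        0       0     
     ┃    ┃           ┃  4        0       0     
     ┃    ┃           ┗━━━━━━━━━━━━━━━━━━━━━━━━━
     ┃    ┃                           ┃         
     ┃    ┃                           ┃         
     ┗━━━━┃                           ┃         
          ┗━━━━━━━━━━━━━━━━━━━━━━━━━━━┛         
                                                
                                                


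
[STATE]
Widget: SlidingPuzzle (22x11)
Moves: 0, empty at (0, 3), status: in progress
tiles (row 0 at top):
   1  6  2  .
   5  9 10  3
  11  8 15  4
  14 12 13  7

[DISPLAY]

┌────┬────┬────┬────┐ 
│  1 │  6 │  2 │    │ 
├────┼────┼────┼────┤ 
│  5 │  9 │ 10 │  3 │ 
├────┼────┼────┼────┤ 
│ 11 │  8 │ 15 │  4 │ 
├────┼────┼────┼────┤ 
│ 14 │ 12 │ 13 │  7 │ 
└────┴────┴────┴────┘ 
Moves: 0              
                      


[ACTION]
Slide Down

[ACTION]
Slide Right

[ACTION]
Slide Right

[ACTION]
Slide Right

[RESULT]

┌────┬────┬────┬────┐ 
│    │  1 │  6 │  2 │ 
├────┼────┼────┼────┤ 
│  5 │  9 │ 10 │  3 │ 
├────┼────┼────┼────┤ 
│ 11 │  8 │ 15 │  4 │ 
├────┼────┼────┼────┤ 
│ 14 │ 12 │ 13 │  7 │ 
└────┴────┴────┴────┘ 
Moves: 3              
                      


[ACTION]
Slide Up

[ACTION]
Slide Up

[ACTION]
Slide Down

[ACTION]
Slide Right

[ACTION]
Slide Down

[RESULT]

┌────┬────┬────┬────┐ 
│    │  1 │  6 │  2 │ 
├────┼────┼────┼────┤ 
│  5 │  9 │ 10 │  3 │ 
├────┼────┼────┼────┤ 
│ 11 │  8 │ 15 │  4 │ 
├────┼────┼────┼────┤ 
│ 14 │ 12 │ 13 │  7 │ 
└────┴────┴────┴────┘ 
Moves: 7              
                      


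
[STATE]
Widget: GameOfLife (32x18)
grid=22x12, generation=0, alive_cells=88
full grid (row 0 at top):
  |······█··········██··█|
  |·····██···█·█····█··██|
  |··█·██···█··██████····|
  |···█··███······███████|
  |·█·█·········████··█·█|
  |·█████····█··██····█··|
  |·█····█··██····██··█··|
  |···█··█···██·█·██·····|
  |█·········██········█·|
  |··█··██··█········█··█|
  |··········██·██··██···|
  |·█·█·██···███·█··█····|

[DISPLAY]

Gen: 0                          
······█··········██··█          
·····██···█·█····█··██          
··█·██···█··██████····          
···█··███······███████          
·█·█·········████··█·█          
·█████····█··██····█··          
·█····█··██····██··█··          
···█··█···██·█·██·····          
█·········██········█·          
··█··██··█········█··█          
··········██·██··██···          
·█·█·██···███·█··█····          
                                
                                
                                
                                
                                


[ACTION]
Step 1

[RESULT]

Gen: 1                          
·····██··········██·██          
····█·█····██·██····██          
···██···██·████·······          
···█·████···█······█·█          
·█···███·····█·······█          
██·███···██··█····██··          
·█····█··█··██··█·····          
············█·███·····          
·····██··█·██·········          
·········█··█····███··          
··█·█····█···██··██···          
··········█·█·█··██···          
                                
                                
                                
                                
                                


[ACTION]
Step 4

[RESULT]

Gen: 5                          
···██··············█··          
··█····█··█·······█·█·          
··█··█··███··██··█··█·          
·██·██···█·█··██······          
····█·····█···███···█·          
···█·······█·····███··          
█··█········█·····█···          
·███··██········█·····          
······█···············          
······█·····█···█·····          
·······█········█·····          
········█···█·█·█·····          
                                
                                
                                
                                
                                


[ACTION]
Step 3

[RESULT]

Gen: 8                          
···█···············█··          
··█····█████·█····█·█·          
··█···█····██·██·█·██·          
···█···███···█·····██·          
·██······█······█·███·          
·██·······█·█······██·          
······█···············          
██··███···············          
·██·██·█··············          
··█·██·█··············          
······██··············          
······················          
                                
                                
                                
                                
                                


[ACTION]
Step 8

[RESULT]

Gen: 16                         
···█····█··█·██···██··          
····██·····█·██···██··          
██·██···█···███·······          
···█··················          
█·····················          
█···██················          
·█···█················          
·····██···············          
······················          
······················          
··█···················          
···█··················          
                                
                                
                                
                                
                                


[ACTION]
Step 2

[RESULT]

Gen: 18                         
··············█···██··          
··█··█······█··█··██··          
·····█······███·······          
·█···█·······█········          
······················          
····██················          
····█·█···············          
······················          
······················          
······················          
······················          
······················          
                                
                                
                                
                                
                                
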